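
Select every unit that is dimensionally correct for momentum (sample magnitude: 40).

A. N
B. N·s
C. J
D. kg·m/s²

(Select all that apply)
B

momentum has SI base units: kg * m / s

Checking each option against kg * m / s:
  A. N: ✗ does not match
  B. N·s: ✓ matches
  C. J: ✗ does not match
  D. kg·m/s²: ✗ does not match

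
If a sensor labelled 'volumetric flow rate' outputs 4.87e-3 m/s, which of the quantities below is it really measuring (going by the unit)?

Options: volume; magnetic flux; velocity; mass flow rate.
velocity

volumetric flow rate should have units dimensionally equivalent to m^3 / s (e.g. m³/s).
The given unit 'm/s' reduces to m / s. Of the listed options, that is the dimensionality of velocity.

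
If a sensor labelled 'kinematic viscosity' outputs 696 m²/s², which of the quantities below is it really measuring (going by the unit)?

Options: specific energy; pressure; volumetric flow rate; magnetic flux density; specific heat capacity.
specific energy

kinematic viscosity should have units dimensionally equivalent to m^2 / s (e.g. m²/s).
The given unit 'm²/s²' reduces to m^2 / s^2. Of the listed options, that is the dimensionality of specific energy.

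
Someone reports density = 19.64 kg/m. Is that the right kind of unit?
No

density has SI base units: kg / m^3
kg/m does NOT reduce to kg / m^3; a valid unit for density would be e.g. kg/m³.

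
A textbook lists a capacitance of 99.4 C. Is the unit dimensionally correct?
No

capacitance has SI base units: A^2 * s^4 / (kg * m^2)
C does NOT reduce to A^2 * s^4 / (kg * m^2); a valid unit for capacitance would be e.g. F.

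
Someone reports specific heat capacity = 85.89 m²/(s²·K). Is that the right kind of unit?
Yes

specific heat capacity has SI base units: m^2 / (s^2 * K)
m²/(s²·K) reduces to the same SI base units, so it is a valid unit for specific heat capacity.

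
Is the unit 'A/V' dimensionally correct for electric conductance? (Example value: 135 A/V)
Yes

electric conductance has SI base units: A^2 * s^3 / (kg * m^2)
A/V reduces to the same SI base units, so it is a valid unit for electric conductance.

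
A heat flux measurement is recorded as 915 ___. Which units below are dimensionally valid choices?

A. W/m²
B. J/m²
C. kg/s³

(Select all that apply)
A, C

heat flux has SI base units: kg / s^3

Checking each option against kg / s^3:
  A. W/m²: ✓ matches
  B. J/m²: ✗ does not match
  C. kg/s³: ✓ matches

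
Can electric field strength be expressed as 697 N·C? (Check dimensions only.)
No

electric field strength has SI base units: kg * m / (A * s^3)
N·C does NOT reduce to kg * m / (A * s^3); a valid unit for electric field strength would be e.g. V/m.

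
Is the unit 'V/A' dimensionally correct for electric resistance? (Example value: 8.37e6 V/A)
Yes

electric resistance has SI base units: kg * m^2 / (A^2 * s^3)
V/A reduces to the same SI base units, so it is a valid unit for electric resistance.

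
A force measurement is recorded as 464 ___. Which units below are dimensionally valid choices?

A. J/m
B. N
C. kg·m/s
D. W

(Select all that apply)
A, B

force has SI base units: kg * m / s^2

Checking each option against kg * m / s^2:
  A. J/m: ✓ matches
  B. N: ✓ matches
  C. kg·m/s: ✗ does not match
  D. W: ✗ does not match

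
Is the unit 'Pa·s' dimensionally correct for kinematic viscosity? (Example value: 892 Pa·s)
No

kinematic viscosity has SI base units: m^2 / s
Pa·s does NOT reduce to m^2 / s; a valid unit for kinematic viscosity would be e.g. m²/s.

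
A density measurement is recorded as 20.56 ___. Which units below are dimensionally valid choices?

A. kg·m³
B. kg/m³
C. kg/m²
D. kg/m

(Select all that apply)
B

density has SI base units: kg / m^3

Checking each option against kg / m^3:
  A. kg·m³: ✗ does not match
  B. kg/m³: ✓ matches
  C. kg/m²: ✗ does not match
  D. kg/m: ✗ does not match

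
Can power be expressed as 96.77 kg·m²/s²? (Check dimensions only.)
No

power has SI base units: kg * m^2 / s^3
kg·m²/s² does NOT reduce to kg * m^2 / s^3; a valid unit for power would be e.g. W.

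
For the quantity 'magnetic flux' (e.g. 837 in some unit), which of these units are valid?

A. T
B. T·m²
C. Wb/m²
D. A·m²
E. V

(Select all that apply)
B

magnetic flux has SI base units: kg * m^2 / (A * s^2)

Checking each option against kg * m^2 / (A * s^2):
  A. T: ✗ does not match
  B. T·m²: ✓ matches
  C. Wb/m²: ✗ does not match
  D. A·m²: ✗ does not match
  E. V: ✗ does not match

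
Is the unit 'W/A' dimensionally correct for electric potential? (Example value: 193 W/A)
Yes

electric potential has SI base units: kg * m^2 / (A * s^3)
W/A reduces to the same SI base units, so it is a valid unit for electric potential.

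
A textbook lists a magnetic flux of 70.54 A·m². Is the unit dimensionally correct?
No

magnetic flux has SI base units: kg * m^2 / (A * s^2)
A·m² does NOT reduce to kg * m^2 / (A * s^2); a valid unit for magnetic flux would be e.g. Wb.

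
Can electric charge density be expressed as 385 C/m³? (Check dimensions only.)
Yes

electric charge density has SI base units: A * s / m^3
C/m³ reduces to the same SI base units, so it is a valid unit for electric charge density.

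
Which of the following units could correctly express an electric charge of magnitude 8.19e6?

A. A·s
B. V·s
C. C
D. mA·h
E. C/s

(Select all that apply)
A, C, D

electric charge has SI base units: A * s

Checking each option against A * s:
  A. A·s: ✓ matches
  B. V·s: ✗ does not match
  C. C: ✓ matches
  D. mA·h: ✓ matches
  E. C/s: ✗ does not match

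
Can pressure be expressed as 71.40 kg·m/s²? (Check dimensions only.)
No

pressure has SI base units: kg / (m * s^2)
kg·m/s² does NOT reduce to kg / (m * s^2); a valid unit for pressure would be e.g. Pa.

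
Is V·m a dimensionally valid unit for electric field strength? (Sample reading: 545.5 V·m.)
No

electric field strength has SI base units: kg * m / (A * s^3)
V·m does NOT reduce to kg * m / (A * s^3); a valid unit for electric field strength would be e.g. V/m.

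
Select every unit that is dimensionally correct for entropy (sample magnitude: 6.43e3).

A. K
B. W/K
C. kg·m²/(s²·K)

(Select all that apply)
C

entropy has SI base units: kg * m^2 / (s^2 * K)

Checking each option against kg * m^2 / (s^2 * K):
  A. K: ✗ does not match
  B. W/K: ✗ does not match
  C. kg·m²/(s²·K): ✓ matches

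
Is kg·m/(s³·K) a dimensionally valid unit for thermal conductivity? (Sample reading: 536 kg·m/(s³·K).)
Yes

thermal conductivity has SI base units: kg * m / (s^3 * K)
kg·m/(s³·K) reduces to the same SI base units, so it is a valid unit for thermal conductivity.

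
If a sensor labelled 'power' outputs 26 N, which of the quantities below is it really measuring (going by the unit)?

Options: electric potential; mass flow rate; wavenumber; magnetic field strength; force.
force

power should have units dimensionally equivalent to kg * m^2 / s^3 (e.g. W).
The given unit 'N' reduces to kg * m / s^2. Of the listed options, that is the dimensionality of force.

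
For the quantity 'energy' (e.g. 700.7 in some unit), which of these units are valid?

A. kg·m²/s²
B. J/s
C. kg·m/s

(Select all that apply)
A

energy has SI base units: kg * m^2 / s^2

Checking each option against kg * m^2 / s^2:
  A. kg·m²/s²: ✓ matches
  B. J/s: ✗ does not match
  C. kg·m/s: ✗ does not match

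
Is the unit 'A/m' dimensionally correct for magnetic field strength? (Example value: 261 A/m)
Yes

magnetic field strength has SI base units: A / m
A/m reduces to the same SI base units, so it is a valid unit for magnetic field strength.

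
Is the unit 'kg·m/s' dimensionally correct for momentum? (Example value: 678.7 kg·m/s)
Yes

momentum has SI base units: kg * m / s
kg·m/s reduces to the same SI base units, so it is a valid unit for momentum.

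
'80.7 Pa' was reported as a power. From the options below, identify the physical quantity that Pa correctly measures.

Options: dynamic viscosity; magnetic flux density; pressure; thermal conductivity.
pressure

power should have units dimensionally equivalent to kg * m^2 / s^3 (e.g. W).
The given unit 'Pa' reduces to kg / (m * s^2). Of the listed options, that is the dimensionality of pressure.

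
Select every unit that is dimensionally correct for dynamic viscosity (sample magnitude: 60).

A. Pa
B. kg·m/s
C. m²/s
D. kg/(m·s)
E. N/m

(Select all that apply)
D

dynamic viscosity has SI base units: kg / (m * s)

Checking each option against kg / (m * s):
  A. Pa: ✗ does not match
  B. kg·m/s: ✗ does not match
  C. m²/s: ✗ does not match
  D. kg/(m·s): ✓ matches
  E. N/m: ✗ does not match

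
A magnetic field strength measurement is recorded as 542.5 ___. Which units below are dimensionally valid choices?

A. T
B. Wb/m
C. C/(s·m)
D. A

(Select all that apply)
C

magnetic field strength has SI base units: A / m

Checking each option against A / m:
  A. T: ✗ does not match
  B. Wb/m: ✗ does not match
  C. C/(s·m): ✓ matches
  D. A: ✗ does not match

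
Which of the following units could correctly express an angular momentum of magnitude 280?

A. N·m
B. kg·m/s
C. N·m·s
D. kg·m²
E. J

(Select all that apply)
C

angular momentum has SI base units: kg * m^2 / s

Checking each option against kg * m^2 / s:
  A. N·m: ✗ does not match
  B. kg·m/s: ✗ does not match
  C. N·m·s: ✓ matches
  D. kg·m²: ✗ does not match
  E. J: ✗ does not match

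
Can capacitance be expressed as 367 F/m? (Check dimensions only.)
No

capacitance has SI base units: A^2 * s^4 / (kg * m^2)
F/m does NOT reduce to A^2 * s^4 / (kg * m^2); a valid unit for capacitance would be e.g. F.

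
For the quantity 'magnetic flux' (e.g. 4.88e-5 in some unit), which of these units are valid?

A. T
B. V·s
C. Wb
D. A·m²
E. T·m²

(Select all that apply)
B, C, E

magnetic flux has SI base units: kg * m^2 / (A * s^2)

Checking each option against kg * m^2 / (A * s^2):
  A. T: ✗ does not match
  B. V·s: ✓ matches
  C. Wb: ✓ matches
  D. A·m²: ✗ does not match
  E. T·m²: ✓ matches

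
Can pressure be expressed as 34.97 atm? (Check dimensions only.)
Yes

pressure has SI base units: kg / (m * s^2)
atm reduces to the same SI base units, so it is a valid unit for pressure.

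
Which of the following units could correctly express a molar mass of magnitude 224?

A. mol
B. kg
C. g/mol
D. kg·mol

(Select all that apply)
C

molar mass has SI base units: kg / mol

Checking each option against kg / mol:
  A. mol: ✗ does not match
  B. kg: ✗ does not match
  C. g/mol: ✓ matches
  D. kg·mol: ✗ does not match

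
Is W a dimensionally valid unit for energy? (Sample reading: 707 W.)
No

energy has SI base units: kg * m^2 / s^2
W does NOT reduce to kg * m^2 / s^2; a valid unit for energy would be e.g. J.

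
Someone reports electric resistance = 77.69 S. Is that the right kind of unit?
No

electric resistance has SI base units: kg * m^2 / (A^2 * s^3)
S does NOT reduce to kg * m^2 / (A^2 * s^3); a valid unit for electric resistance would be e.g. Ω.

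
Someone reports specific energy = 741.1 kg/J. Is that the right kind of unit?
No

specific energy has SI base units: m^2 / s^2
kg/J does NOT reduce to m^2 / s^2; a valid unit for specific energy would be e.g. J/kg.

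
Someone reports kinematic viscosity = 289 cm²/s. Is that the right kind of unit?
Yes

kinematic viscosity has SI base units: m^2 / s
cm²/s reduces to the same SI base units, so it is a valid unit for kinematic viscosity.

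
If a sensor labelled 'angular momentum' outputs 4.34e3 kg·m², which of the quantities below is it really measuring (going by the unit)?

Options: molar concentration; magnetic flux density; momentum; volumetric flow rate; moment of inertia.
moment of inertia

angular momentum should have units dimensionally equivalent to kg * m^2 / s (e.g. kg·m²/s).
The given unit 'kg·m²' reduces to kg * m^2. Of the listed options, that is the dimensionality of moment of inertia.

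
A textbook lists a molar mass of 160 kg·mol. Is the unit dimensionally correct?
No

molar mass has SI base units: kg / mol
kg·mol does NOT reduce to kg / mol; a valid unit for molar mass would be e.g. kg/mol.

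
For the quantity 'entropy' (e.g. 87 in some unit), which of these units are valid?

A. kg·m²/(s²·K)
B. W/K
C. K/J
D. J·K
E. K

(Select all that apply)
A

entropy has SI base units: kg * m^2 / (s^2 * K)

Checking each option against kg * m^2 / (s^2 * K):
  A. kg·m²/(s²·K): ✓ matches
  B. W/K: ✗ does not match
  C. K/J: ✗ does not match
  D. J·K: ✗ does not match
  E. K: ✗ does not match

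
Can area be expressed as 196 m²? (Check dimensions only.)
Yes

area has SI base units: m^2
m² reduces to the same SI base units, so it is a valid unit for area.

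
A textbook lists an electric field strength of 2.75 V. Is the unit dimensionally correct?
No

electric field strength has SI base units: kg * m / (A * s^3)
V does NOT reduce to kg * m / (A * s^3); a valid unit for electric field strength would be e.g. V/m.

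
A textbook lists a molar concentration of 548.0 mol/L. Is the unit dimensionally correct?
Yes

molar concentration has SI base units: mol / m^3
mol/L reduces to the same SI base units, so it is a valid unit for molar concentration.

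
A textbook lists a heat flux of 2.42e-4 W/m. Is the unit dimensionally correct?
No

heat flux has SI base units: kg / s^3
W/m does NOT reduce to kg / s^3; a valid unit for heat flux would be e.g. W/m².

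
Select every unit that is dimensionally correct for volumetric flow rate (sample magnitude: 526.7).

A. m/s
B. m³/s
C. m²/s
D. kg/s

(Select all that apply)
B

volumetric flow rate has SI base units: m^3 / s

Checking each option against m^3 / s:
  A. m/s: ✗ does not match
  B. m³/s: ✓ matches
  C. m²/s: ✗ does not match
  D. kg/s: ✗ does not match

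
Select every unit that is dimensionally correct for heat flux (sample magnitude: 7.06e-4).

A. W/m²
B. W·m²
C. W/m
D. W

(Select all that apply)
A

heat flux has SI base units: kg / s^3

Checking each option against kg / s^3:
  A. W/m²: ✓ matches
  B. W·m²: ✗ does not match
  C. W/m: ✗ does not match
  D. W: ✗ does not match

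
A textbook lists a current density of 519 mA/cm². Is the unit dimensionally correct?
Yes

current density has SI base units: A / m^2
mA/cm² reduces to the same SI base units, so it is a valid unit for current density.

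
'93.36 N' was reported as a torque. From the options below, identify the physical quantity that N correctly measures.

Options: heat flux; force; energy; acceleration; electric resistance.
force

torque should have units dimensionally equivalent to kg * m^2 / s^2 (e.g. N·m).
The given unit 'N' reduces to kg * m / s^2. Of the listed options, that is the dimensionality of force.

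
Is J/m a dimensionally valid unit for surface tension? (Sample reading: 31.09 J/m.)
No

surface tension has SI base units: kg / s^2
J/m does NOT reduce to kg / s^2; a valid unit for surface tension would be e.g. N/m.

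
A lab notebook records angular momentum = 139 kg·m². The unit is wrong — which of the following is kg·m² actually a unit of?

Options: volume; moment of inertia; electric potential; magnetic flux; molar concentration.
moment of inertia

angular momentum should have units dimensionally equivalent to kg * m^2 / s (e.g. kg·m²/s).
The given unit 'kg·m²' reduces to kg * m^2. Of the listed options, that is the dimensionality of moment of inertia.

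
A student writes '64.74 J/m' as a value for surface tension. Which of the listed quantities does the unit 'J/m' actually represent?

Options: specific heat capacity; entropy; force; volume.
force

surface tension should have units dimensionally equivalent to kg / s^2 (e.g. N/m).
The given unit 'J/m' reduces to kg * m / s^2. Of the listed options, that is the dimensionality of force.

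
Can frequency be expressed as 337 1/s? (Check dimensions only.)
Yes

frequency has SI base units: 1 / s
1/s reduces to the same SI base units, so it is a valid unit for frequency.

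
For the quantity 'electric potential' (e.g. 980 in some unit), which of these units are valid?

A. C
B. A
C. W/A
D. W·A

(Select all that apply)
C

electric potential has SI base units: kg * m^2 / (A * s^3)

Checking each option against kg * m^2 / (A * s^3):
  A. C: ✗ does not match
  B. A: ✗ does not match
  C. W/A: ✓ matches
  D. W·A: ✗ does not match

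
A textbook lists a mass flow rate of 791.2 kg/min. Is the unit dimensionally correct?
Yes

mass flow rate has SI base units: kg / s
kg/min reduces to the same SI base units, so it is a valid unit for mass flow rate.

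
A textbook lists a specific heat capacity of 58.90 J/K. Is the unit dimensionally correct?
No

specific heat capacity has SI base units: m^2 / (s^2 * K)
J/K does NOT reduce to m^2 / (s^2 * K); a valid unit for specific heat capacity would be e.g. J/(kg·K).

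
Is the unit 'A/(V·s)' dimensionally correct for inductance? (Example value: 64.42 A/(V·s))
No

inductance has SI base units: kg * m^2 / (A^2 * s^2)
A/(V·s) does NOT reduce to kg * m^2 / (A^2 * s^2); a valid unit for inductance would be e.g. H.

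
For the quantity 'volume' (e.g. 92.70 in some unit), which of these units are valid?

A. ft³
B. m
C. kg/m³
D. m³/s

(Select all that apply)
A

volume has SI base units: m^3

Checking each option against m^3:
  A. ft³: ✓ matches
  B. m: ✗ does not match
  C. kg/m³: ✗ does not match
  D. m³/s: ✗ does not match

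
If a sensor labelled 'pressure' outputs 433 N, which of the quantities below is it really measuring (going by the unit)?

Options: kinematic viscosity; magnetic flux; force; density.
force

pressure should have units dimensionally equivalent to kg / (m * s^2) (e.g. Pa).
The given unit 'N' reduces to kg * m / s^2. Of the listed options, that is the dimensionality of force.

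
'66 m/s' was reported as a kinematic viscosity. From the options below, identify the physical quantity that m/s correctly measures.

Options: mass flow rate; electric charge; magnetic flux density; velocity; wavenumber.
velocity

kinematic viscosity should have units dimensionally equivalent to m^2 / s (e.g. m²/s).
The given unit 'm/s' reduces to m / s. Of the listed options, that is the dimensionality of velocity.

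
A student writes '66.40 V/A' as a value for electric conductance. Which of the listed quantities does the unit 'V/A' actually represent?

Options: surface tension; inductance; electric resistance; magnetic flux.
electric resistance

electric conductance should have units dimensionally equivalent to A^2 * s^3 / (kg * m^2) (e.g. S).
The given unit 'V/A' reduces to kg * m^2 / (A^2 * s^3). Of the listed options, that is the dimensionality of electric resistance.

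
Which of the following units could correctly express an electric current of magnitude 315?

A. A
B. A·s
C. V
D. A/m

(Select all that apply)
A

electric current has SI base units: A

Checking each option against A:
  A. A: ✓ matches
  B. A·s: ✗ does not match
  C. V: ✗ does not match
  D. A/m: ✗ does not match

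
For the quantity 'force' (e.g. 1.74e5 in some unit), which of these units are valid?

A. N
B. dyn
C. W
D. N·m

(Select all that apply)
A, B

force has SI base units: kg * m / s^2

Checking each option against kg * m / s^2:
  A. N: ✓ matches
  B. dyn: ✓ matches
  C. W: ✗ does not match
  D. N·m: ✗ does not match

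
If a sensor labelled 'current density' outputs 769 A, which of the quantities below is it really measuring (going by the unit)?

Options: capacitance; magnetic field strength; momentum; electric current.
electric current

current density should have units dimensionally equivalent to A / m^2 (e.g. A/m²).
The given unit 'A' reduces to A. Of the listed options, that is the dimensionality of electric current.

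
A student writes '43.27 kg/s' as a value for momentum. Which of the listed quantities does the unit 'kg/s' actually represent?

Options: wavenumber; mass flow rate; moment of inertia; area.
mass flow rate

momentum should have units dimensionally equivalent to kg * m / s (e.g. kg·m/s).
The given unit 'kg/s' reduces to kg / s. Of the listed options, that is the dimensionality of mass flow rate.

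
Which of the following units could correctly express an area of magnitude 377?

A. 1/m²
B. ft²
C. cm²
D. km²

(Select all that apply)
B, C, D

area has SI base units: m^2

Checking each option against m^2:
  A. 1/m²: ✗ does not match
  B. ft²: ✓ matches
  C. cm²: ✓ matches
  D. km²: ✓ matches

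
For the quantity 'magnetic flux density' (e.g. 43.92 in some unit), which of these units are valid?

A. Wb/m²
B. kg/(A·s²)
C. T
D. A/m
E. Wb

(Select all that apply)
A, B, C

magnetic flux density has SI base units: kg / (A * s^2)

Checking each option against kg / (A * s^2):
  A. Wb/m²: ✓ matches
  B. kg/(A·s²): ✓ matches
  C. T: ✓ matches
  D. A/m: ✗ does not match
  E. Wb: ✗ does not match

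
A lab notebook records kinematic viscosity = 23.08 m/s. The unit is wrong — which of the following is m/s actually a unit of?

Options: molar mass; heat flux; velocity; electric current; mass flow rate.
velocity

kinematic viscosity should have units dimensionally equivalent to m^2 / s (e.g. m²/s).
The given unit 'm/s' reduces to m / s. Of the listed options, that is the dimensionality of velocity.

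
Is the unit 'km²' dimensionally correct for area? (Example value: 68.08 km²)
Yes

area has SI base units: m^2
km² reduces to the same SI base units, so it is a valid unit for area.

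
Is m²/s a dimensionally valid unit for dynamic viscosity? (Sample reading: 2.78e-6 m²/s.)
No

dynamic viscosity has SI base units: kg / (m * s)
m²/s does NOT reduce to kg / (m * s); a valid unit for dynamic viscosity would be e.g. Pa·s.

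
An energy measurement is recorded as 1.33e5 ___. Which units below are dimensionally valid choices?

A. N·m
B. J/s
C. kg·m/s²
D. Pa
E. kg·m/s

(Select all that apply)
A

energy has SI base units: kg * m^2 / s^2

Checking each option against kg * m^2 / s^2:
  A. N·m: ✓ matches
  B. J/s: ✗ does not match
  C. kg·m/s²: ✗ does not match
  D. Pa: ✗ does not match
  E. kg·m/s: ✗ does not match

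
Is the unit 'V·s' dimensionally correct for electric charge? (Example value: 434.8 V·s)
No

electric charge has SI base units: A * s
V·s does NOT reduce to A * s; a valid unit for electric charge would be e.g. C.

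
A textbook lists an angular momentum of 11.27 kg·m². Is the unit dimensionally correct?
No

angular momentum has SI base units: kg * m^2 / s
kg·m² does NOT reduce to kg * m^2 / s; a valid unit for angular momentum would be e.g. kg·m²/s.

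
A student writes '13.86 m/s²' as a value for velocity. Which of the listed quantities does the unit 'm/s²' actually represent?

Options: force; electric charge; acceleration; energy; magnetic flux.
acceleration

velocity should have units dimensionally equivalent to m / s (e.g. m/s).
The given unit 'm/s²' reduces to m / s^2. Of the listed options, that is the dimensionality of acceleration.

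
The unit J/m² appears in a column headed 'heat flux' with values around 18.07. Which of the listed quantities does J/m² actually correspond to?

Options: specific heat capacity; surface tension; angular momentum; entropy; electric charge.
surface tension

heat flux should have units dimensionally equivalent to kg / s^3 (e.g. W/m²).
The given unit 'J/m²' reduces to kg / s^2. Of the listed options, that is the dimensionality of surface tension.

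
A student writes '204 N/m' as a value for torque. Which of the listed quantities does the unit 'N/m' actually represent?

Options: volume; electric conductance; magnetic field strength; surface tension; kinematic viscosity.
surface tension

torque should have units dimensionally equivalent to kg * m^2 / s^2 (e.g. N·m).
The given unit 'N/m' reduces to kg / s^2. Of the listed options, that is the dimensionality of surface tension.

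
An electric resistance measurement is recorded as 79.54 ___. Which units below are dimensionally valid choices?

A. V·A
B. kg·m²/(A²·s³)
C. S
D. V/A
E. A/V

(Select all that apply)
B, D

electric resistance has SI base units: kg * m^2 / (A^2 * s^3)

Checking each option against kg * m^2 / (A^2 * s^3):
  A. V·A: ✗ does not match
  B. kg·m²/(A²·s³): ✓ matches
  C. S: ✗ does not match
  D. V/A: ✓ matches
  E. A/V: ✗ does not match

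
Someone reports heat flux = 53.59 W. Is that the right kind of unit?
No

heat flux has SI base units: kg / s^3
W does NOT reduce to kg / s^3; a valid unit for heat flux would be e.g. W/m².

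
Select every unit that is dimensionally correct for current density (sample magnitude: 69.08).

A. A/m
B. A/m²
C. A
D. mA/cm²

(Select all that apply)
B, D

current density has SI base units: A / m^2

Checking each option against A / m^2:
  A. A/m: ✗ does not match
  B. A/m²: ✓ matches
  C. A: ✗ does not match
  D. mA/cm²: ✓ matches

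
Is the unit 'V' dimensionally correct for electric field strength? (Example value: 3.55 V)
No

electric field strength has SI base units: kg * m / (A * s^3)
V does NOT reduce to kg * m / (A * s^3); a valid unit for electric field strength would be e.g. V/m.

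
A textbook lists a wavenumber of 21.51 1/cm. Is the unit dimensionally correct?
Yes

wavenumber has SI base units: 1 / m
1/cm reduces to the same SI base units, so it is a valid unit for wavenumber.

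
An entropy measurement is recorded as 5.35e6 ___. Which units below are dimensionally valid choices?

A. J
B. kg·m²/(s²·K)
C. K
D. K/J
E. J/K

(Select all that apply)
B, E

entropy has SI base units: kg * m^2 / (s^2 * K)

Checking each option against kg * m^2 / (s^2 * K):
  A. J: ✗ does not match
  B. kg·m²/(s²·K): ✓ matches
  C. K: ✗ does not match
  D. K/J: ✗ does not match
  E. J/K: ✓ matches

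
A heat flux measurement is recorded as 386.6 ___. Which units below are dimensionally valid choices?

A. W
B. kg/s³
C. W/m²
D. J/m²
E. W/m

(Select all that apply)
B, C

heat flux has SI base units: kg / s^3

Checking each option against kg / s^3:
  A. W: ✗ does not match
  B. kg/s³: ✓ matches
  C. W/m²: ✓ matches
  D. J/m²: ✗ does not match
  E. W/m: ✗ does not match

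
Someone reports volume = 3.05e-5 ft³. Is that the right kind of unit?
Yes

volume has SI base units: m^3
ft³ reduces to the same SI base units, so it is a valid unit for volume.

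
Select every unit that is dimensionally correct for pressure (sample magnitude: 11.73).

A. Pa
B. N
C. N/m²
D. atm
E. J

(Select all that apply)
A, C, D

pressure has SI base units: kg / (m * s^2)

Checking each option against kg / (m * s^2):
  A. Pa: ✓ matches
  B. N: ✗ does not match
  C. N/m²: ✓ matches
  D. atm: ✓ matches
  E. J: ✗ does not match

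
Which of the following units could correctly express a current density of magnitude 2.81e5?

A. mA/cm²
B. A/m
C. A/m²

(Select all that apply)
A, C

current density has SI base units: A / m^2

Checking each option against A / m^2:
  A. mA/cm²: ✓ matches
  B. A/m: ✗ does not match
  C. A/m²: ✓ matches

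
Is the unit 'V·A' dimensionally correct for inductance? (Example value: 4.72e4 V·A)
No

inductance has SI base units: kg * m^2 / (A^2 * s^2)
V·A does NOT reduce to kg * m^2 / (A^2 * s^2); a valid unit for inductance would be e.g. H.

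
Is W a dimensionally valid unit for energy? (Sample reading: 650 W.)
No

energy has SI base units: kg * m^2 / s^2
W does NOT reduce to kg * m^2 / s^2; a valid unit for energy would be e.g. J.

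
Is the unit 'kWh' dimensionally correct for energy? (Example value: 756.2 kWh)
Yes

energy has SI base units: kg * m^2 / s^2
kWh reduces to the same SI base units, so it is a valid unit for energy.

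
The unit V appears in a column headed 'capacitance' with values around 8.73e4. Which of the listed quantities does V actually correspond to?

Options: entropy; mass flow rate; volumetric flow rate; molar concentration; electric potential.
electric potential

capacitance should have units dimensionally equivalent to A^2 * s^4 / (kg * m^2) (e.g. F).
The given unit 'V' reduces to kg * m^2 / (A * s^3). Of the listed options, that is the dimensionality of electric potential.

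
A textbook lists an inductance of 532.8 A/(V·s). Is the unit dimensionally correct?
No

inductance has SI base units: kg * m^2 / (A^2 * s^2)
A/(V·s) does NOT reduce to kg * m^2 / (A^2 * s^2); a valid unit for inductance would be e.g. H.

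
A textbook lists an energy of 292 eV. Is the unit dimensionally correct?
Yes

energy has SI base units: kg * m^2 / s^2
eV reduces to the same SI base units, so it is a valid unit for energy.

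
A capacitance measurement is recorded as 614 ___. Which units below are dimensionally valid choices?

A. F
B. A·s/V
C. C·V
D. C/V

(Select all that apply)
A, B, D

capacitance has SI base units: A^2 * s^4 / (kg * m^2)

Checking each option against A^2 * s^4 / (kg * m^2):
  A. F: ✓ matches
  B. A·s/V: ✓ matches
  C. C·V: ✗ does not match
  D. C/V: ✓ matches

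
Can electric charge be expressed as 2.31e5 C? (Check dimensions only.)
Yes

electric charge has SI base units: A * s
C reduces to the same SI base units, so it is a valid unit for electric charge.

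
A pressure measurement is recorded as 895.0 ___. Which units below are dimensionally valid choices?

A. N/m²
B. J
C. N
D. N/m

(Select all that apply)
A

pressure has SI base units: kg / (m * s^2)

Checking each option against kg / (m * s^2):
  A. N/m²: ✓ matches
  B. J: ✗ does not match
  C. N: ✗ does not match
  D. N/m: ✗ does not match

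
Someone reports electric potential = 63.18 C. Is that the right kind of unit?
No

electric potential has SI base units: kg * m^2 / (A * s^3)
C does NOT reduce to kg * m^2 / (A * s^3); a valid unit for electric potential would be e.g. V.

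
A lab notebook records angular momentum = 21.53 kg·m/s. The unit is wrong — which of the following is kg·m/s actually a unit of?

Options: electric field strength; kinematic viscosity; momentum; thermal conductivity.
momentum

angular momentum should have units dimensionally equivalent to kg * m^2 / s (e.g. kg·m²/s).
The given unit 'kg·m/s' reduces to kg * m / s. Of the listed options, that is the dimensionality of momentum.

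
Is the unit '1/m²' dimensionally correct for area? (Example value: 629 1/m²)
No

area has SI base units: m^2
1/m² does NOT reduce to m^2; a valid unit for area would be e.g. m².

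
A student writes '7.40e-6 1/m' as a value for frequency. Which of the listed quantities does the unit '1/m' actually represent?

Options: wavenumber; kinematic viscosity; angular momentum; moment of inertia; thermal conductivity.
wavenumber

frequency should have units dimensionally equivalent to 1 / s (e.g. Hz).
The given unit '1/m' reduces to 1 / m. Of the listed options, that is the dimensionality of wavenumber.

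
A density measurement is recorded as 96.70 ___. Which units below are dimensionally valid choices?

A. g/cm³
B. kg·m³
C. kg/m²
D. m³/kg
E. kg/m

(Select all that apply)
A

density has SI base units: kg / m^3

Checking each option against kg / m^3:
  A. g/cm³: ✓ matches
  B. kg·m³: ✗ does not match
  C. kg/m²: ✗ does not match
  D. m³/kg: ✗ does not match
  E. kg/m: ✗ does not match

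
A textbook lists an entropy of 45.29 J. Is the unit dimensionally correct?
No

entropy has SI base units: kg * m^2 / (s^2 * K)
J does NOT reduce to kg * m^2 / (s^2 * K); a valid unit for entropy would be e.g. J/K.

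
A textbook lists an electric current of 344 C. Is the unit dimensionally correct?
No

electric current has SI base units: A
C does NOT reduce to A; a valid unit for electric current would be e.g. A.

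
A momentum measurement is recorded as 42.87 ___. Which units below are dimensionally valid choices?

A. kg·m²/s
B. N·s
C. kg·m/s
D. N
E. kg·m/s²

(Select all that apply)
B, C

momentum has SI base units: kg * m / s

Checking each option against kg * m / s:
  A. kg·m²/s: ✗ does not match
  B. N·s: ✓ matches
  C. kg·m/s: ✓ matches
  D. N: ✗ does not match
  E. kg·m/s²: ✗ does not match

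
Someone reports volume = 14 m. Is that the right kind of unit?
No

volume has SI base units: m^3
m does NOT reduce to m^3; a valid unit for volume would be e.g. m³.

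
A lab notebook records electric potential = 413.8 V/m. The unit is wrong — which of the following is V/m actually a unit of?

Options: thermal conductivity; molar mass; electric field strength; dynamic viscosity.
electric field strength

electric potential should have units dimensionally equivalent to kg * m^2 / (A * s^3) (e.g. V).
The given unit 'V/m' reduces to kg * m / (A * s^3). Of the listed options, that is the dimensionality of electric field strength.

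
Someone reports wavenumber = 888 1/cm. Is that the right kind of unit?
Yes

wavenumber has SI base units: 1 / m
1/cm reduces to the same SI base units, so it is a valid unit for wavenumber.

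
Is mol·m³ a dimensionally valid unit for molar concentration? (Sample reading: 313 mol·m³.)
No

molar concentration has SI base units: mol / m^3
mol·m³ does NOT reduce to mol / m^3; a valid unit for molar concentration would be e.g. mol/m³.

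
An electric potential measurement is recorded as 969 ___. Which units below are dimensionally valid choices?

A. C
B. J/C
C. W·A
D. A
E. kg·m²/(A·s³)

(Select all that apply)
B, E

electric potential has SI base units: kg * m^2 / (A * s^3)

Checking each option against kg * m^2 / (A * s^3):
  A. C: ✗ does not match
  B. J/C: ✓ matches
  C. W·A: ✗ does not match
  D. A: ✗ does not match
  E. kg·m²/(A·s³): ✓ matches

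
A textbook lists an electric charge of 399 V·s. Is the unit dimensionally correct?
No

electric charge has SI base units: A * s
V·s does NOT reduce to A * s; a valid unit for electric charge would be e.g. C.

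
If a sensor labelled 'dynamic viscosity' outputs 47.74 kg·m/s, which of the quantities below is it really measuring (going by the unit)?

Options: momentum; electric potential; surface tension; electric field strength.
momentum

dynamic viscosity should have units dimensionally equivalent to kg / (m * s) (e.g. Pa·s).
The given unit 'kg·m/s' reduces to kg * m / s. Of the listed options, that is the dimensionality of momentum.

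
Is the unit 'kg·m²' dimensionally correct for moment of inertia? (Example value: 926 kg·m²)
Yes

moment of inertia has SI base units: kg * m^2
kg·m² reduces to the same SI base units, so it is a valid unit for moment of inertia.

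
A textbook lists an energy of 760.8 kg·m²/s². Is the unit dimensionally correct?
Yes

energy has SI base units: kg * m^2 / s^2
kg·m²/s² reduces to the same SI base units, so it is a valid unit for energy.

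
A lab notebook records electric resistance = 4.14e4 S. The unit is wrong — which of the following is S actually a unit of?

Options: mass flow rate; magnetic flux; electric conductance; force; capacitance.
electric conductance

electric resistance should have units dimensionally equivalent to kg * m^2 / (A^2 * s^3) (e.g. Ω).
The given unit 'S' reduces to A^2 * s^3 / (kg * m^2). Of the listed options, that is the dimensionality of electric conductance.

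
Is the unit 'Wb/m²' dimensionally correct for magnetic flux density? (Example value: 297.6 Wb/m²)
Yes

magnetic flux density has SI base units: kg / (A * s^2)
Wb/m² reduces to the same SI base units, so it is a valid unit for magnetic flux density.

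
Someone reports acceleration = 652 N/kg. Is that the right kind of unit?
Yes

acceleration has SI base units: m / s^2
N/kg reduces to the same SI base units, so it is a valid unit for acceleration.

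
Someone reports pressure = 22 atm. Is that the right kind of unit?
Yes

pressure has SI base units: kg / (m * s^2)
atm reduces to the same SI base units, so it is a valid unit for pressure.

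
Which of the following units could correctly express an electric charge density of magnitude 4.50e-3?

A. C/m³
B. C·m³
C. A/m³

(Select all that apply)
A

electric charge density has SI base units: A * s / m^3

Checking each option against A * s / m^3:
  A. C/m³: ✓ matches
  B. C·m³: ✗ does not match
  C. A/m³: ✗ does not match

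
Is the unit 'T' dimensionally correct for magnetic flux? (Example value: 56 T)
No

magnetic flux has SI base units: kg * m^2 / (A * s^2)
T does NOT reduce to kg * m^2 / (A * s^2); a valid unit for magnetic flux would be e.g. Wb.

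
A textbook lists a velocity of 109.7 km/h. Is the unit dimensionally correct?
Yes

velocity has SI base units: m / s
km/h reduces to the same SI base units, so it is a valid unit for velocity.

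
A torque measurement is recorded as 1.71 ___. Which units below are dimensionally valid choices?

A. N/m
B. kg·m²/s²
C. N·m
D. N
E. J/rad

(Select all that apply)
B, C, E

torque has SI base units: kg * m^2 / s^2

Checking each option against kg * m^2 / s^2:
  A. N/m: ✗ does not match
  B. kg·m²/s²: ✓ matches
  C. N·m: ✓ matches
  D. N: ✗ does not match
  E. J/rad: ✓ matches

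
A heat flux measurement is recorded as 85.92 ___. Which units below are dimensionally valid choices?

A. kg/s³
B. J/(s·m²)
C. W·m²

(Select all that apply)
A, B

heat flux has SI base units: kg / s^3

Checking each option against kg / s^3:
  A. kg/s³: ✓ matches
  B. J/(s·m²): ✓ matches
  C. W·m²: ✗ does not match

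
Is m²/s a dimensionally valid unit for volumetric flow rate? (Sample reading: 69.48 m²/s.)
No

volumetric flow rate has SI base units: m^3 / s
m²/s does NOT reduce to m^3 / s; a valid unit for volumetric flow rate would be e.g. m³/s.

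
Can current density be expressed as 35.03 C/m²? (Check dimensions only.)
No

current density has SI base units: A / m^2
C/m² does NOT reduce to A / m^2; a valid unit for current density would be e.g. A/m².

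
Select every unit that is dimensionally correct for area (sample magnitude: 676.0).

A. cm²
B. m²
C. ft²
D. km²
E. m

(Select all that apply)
A, B, C, D

area has SI base units: m^2

Checking each option against m^2:
  A. cm²: ✓ matches
  B. m²: ✓ matches
  C. ft²: ✓ matches
  D. km²: ✓ matches
  E. m: ✗ does not match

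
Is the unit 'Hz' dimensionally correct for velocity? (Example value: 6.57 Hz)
No

velocity has SI base units: m / s
Hz does NOT reduce to m / s; a valid unit for velocity would be e.g. m/s.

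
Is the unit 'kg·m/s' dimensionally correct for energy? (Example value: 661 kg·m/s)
No

energy has SI base units: kg * m^2 / s^2
kg·m/s does NOT reduce to kg * m^2 / s^2; a valid unit for energy would be e.g. J.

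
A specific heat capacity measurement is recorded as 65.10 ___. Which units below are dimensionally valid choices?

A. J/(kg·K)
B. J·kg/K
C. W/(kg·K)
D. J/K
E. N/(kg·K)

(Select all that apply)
A

specific heat capacity has SI base units: m^2 / (s^2 * K)

Checking each option against m^2 / (s^2 * K):
  A. J/(kg·K): ✓ matches
  B. J·kg/K: ✗ does not match
  C. W/(kg·K): ✗ does not match
  D. J/K: ✗ does not match
  E. N/(kg·K): ✗ does not match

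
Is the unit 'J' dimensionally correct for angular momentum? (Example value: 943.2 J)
No

angular momentum has SI base units: kg * m^2 / s
J does NOT reduce to kg * m^2 / s; a valid unit for angular momentum would be e.g. kg·m²/s.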